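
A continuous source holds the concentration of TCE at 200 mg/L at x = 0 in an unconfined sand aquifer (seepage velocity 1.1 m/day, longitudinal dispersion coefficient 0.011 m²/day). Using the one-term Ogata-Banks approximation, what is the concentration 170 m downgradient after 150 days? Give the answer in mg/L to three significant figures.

0.592 mg/L

For a continuous step input, C/C₀ ≈ ½·erfc((x−vt)/(2√(Dt))).
vt = 1.1 × 150 = 165 m and 2√(Dt) = 2√(0.011 × 150) = 2.569 m.
Argument (x−vt)/(2√(Dt)) = (170 − 165)/2.569 = 1.946; ½·erfc(1.946) = 0.002961.
C = 200 × 0.002961 = 0.592 mg/L.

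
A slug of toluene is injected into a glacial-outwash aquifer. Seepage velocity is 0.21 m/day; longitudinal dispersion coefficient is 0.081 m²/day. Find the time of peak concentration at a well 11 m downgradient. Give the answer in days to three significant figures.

50.6 days

For the 1D instantaneous-source solution, setting ∂C/∂t = 0 at fixed x gives v²t² + 2Dt − x² = 0, so t = (√(D² + v²x²) − D)/v².
√(D² + v²x²) = √(0.081² + 0.21² × 11²) = 2.311; v² = 0.0441.
t = (2.311 − 0.081)/0.0441 = 50.6 days (vs. the pure-advection estimate x/v = 52.4 d).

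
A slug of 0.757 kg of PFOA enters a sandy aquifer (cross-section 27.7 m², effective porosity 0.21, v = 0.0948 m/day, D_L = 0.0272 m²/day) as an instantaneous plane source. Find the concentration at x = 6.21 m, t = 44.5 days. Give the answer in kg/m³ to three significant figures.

For an instantaneous plane source, C(x,t) = M/(n_e·A·√(4πDt)) · exp(−(x−vt)²/(4Dt)), with n_e·A the pore (flow) area.
Plume center vt = 0.0948 × 44.5 = 4.2186 m, so the well at 6.21 m is 1.9914 m downgradient of the peak.
√(4πDt) = 3.900 m, giving peak height M/(n_e·A·√(4πDt)) = 0.757/(0.21 × 27.7 × 3.900) = 0.03337 kg/m³.
(x−vt)²/(4Dt) = (1.9914)²/(4 × 0.0272 × 44.5) = 0.8191; exp(−0.8191) = 0.4408.
C = 0.03337 × 0.4408 = 0.0147 kg/m³.

0.0147 kg/m³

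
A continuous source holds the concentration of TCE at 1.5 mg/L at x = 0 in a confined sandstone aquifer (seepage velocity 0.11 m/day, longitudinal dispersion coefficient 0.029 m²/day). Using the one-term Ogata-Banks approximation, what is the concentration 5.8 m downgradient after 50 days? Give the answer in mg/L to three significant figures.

For a continuous step input, C/C₀ ≈ ½·erfc((x−vt)/(2√(Dt))).
vt = 0.11 × 50 = 5.5 m and 2√(Dt) = 2√(0.029 × 50) = 2.408 m.
Argument (x−vt)/(2√(Dt)) = (5.8 − 5.5)/2.408 = 0.1246; ½·erfc(0.1246) = 0.4301.
C = 1.5 × 0.4301 = 0.645 mg/L.

0.645 mg/L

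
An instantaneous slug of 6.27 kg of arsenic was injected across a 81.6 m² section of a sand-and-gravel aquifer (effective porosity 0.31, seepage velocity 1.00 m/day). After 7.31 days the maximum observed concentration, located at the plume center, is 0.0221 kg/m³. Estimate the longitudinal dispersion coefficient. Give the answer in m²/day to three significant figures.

1.37 m²/day

At the plume center C_max = M/(n_e·A·√(4πDt)), so D = M²/(4πt·(n_e·A·C_max)²).
n_e·A·C_max = 0.31 × 81.6 × 0.0221 = 0.5590 kg/m.
D = 6.27²/(4π × 7.31 × 0.5590²) = 1.37 m²/day.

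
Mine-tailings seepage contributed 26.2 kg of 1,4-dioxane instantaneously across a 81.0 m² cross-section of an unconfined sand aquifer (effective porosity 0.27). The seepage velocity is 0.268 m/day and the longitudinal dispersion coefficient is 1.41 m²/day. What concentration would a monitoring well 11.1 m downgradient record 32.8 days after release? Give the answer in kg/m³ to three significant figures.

For an instantaneous plane source, C(x,t) = M/(n_e·A·√(4πDt)) · exp(−(x−vt)²/(4Dt)), with n_e·A the pore (flow) area.
Plume center vt = 0.268 × 32.8 = 8.7904 m, so the well at 11.1 m is 2.3096 m downgradient of the peak.
√(4πDt) = 24.11 m, giving peak height M/(n_e·A·√(4πDt)) = 26.2/(0.27 × 81.0 × 24.11) = 0.04969 kg/m³.
(x−vt)²/(4Dt) = (2.3096)²/(4 × 1.41 × 32.8) = 0.02884; exp(−0.02884) = 0.9716.
C = 0.04969 × 0.9716 = 0.0483 kg/m³.

0.0483 kg/m³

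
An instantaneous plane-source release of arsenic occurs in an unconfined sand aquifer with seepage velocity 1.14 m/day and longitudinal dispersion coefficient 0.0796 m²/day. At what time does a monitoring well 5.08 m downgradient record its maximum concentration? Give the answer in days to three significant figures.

For the 1D instantaneous-source solution, setting ∂C/∂t = 0 at fixed x gives v²t² + 2Dt − x² = 0, so t = (√(D² + v²x²) − D)/v².
√(D² + v²x²) = √(0.0796² + 1.14² × 5.08²) = 5.792; v² = 1.2996.
t = (5.792 − 0.0796)/1.2996 = 4.40 days (vs. the pure-advection estimate x/v = 4.46 d).

4.40 days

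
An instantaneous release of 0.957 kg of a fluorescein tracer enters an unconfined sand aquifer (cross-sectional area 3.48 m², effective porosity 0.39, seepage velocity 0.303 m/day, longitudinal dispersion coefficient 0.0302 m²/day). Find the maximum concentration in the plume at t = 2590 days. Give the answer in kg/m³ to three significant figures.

0.0225 kg/m³

The peak of an instantaneous 1D plume sits at x = vt; there the Gaussian factor is 1 and C_max = M/(n_e·A·√(4πDt)), where n_e·A is the pore area the mass is dissolved in.
√(4πDt) = √(4π × 0.0302 × 2590) = 31.35 m, so C_max = 0.957/(0.39 × 3.48 × 31.35) = 0.0225 kg/m³.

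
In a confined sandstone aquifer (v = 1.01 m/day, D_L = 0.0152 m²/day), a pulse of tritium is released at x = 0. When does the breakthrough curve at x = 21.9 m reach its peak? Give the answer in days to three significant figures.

For the 1D instantaneous-source solution, setting ∂C/∂t = 0 at fixed x gives v²t² + 2Dt − x² = 0, so t = (√(D² + v²x²) − D)/v².
√(D² + v²x²) = √(0.0152² + 1.01² × 21.9²) = 22.12; v² = 1.0201.
t = (22.12 − 0.0152)/1.0201 = 21.7 days (vs. the pure-advection estimate x/v = 21.7 d).

21.7 days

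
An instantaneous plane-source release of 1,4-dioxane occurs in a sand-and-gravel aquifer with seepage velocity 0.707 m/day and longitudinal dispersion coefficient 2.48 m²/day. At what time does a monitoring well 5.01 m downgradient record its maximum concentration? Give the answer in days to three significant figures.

For the 1D instantaneous-source solution, setting ∂C/∂t = 0 at fixed x gives v²t² + 2Dt − x² = 0, so t = (√(D² + v²x²) − D)/v².
√(D² + v²x²) = √(2.48² + 0.707² × 5.01²) = 4.324; v² = 0.499849.
t = (4.324 − 2.48)/0.499849 = 3.69 days (vs. the pure-advection estimate x/v = 7.09 d).

3.69 days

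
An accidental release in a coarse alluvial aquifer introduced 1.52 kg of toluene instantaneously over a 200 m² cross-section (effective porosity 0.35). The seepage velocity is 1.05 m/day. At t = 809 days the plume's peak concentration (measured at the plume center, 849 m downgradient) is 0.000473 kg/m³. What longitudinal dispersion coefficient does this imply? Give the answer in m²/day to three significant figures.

0.207 m²/day

At the plume center C_max = M/(n_e·A·√(4πDt)), so D = M²/(4πt·(n_e·A·C_max)²).
n_e·A·C_max = 0.35 × 200 × 0.000473 = 0.03311 kg/m.
D = 1.52²/(4π × 809 × 0.03311²) = 0.207 m²/day.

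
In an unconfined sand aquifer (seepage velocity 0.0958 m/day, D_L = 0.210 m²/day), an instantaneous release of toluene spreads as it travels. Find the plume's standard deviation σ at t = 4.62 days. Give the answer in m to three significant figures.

1.39 m

Dispersive spreading gives a Gaussian with σ² = 2Dt; advection only shifts the center.
σ = √(2 × 0.210 × 4.62) = 1.39 m.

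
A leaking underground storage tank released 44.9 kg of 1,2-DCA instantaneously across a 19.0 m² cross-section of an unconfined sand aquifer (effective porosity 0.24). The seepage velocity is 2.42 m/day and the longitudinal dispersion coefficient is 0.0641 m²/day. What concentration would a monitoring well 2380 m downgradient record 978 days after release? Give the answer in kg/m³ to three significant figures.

For an instantaneous plane source, C(x,t) = M/(n_e·A·√(4πDt)) · exp(−(x−vt)²/(4Dt)), with n_e·A the pore (flow) area.
Plume center vt = 2.42 × 978 = 2366.76 m, so the well at 2380 m is 13.24 m downgradient of the peak.
√(4πDt) = 28.07 m, giving peak height M/(n_e·A·√(4πDt)) = 44.9/(0.24 × 19.0 × 28.07) = 0.3508 kg/m³.
(x−vt)²/(4Dt) = (13.24)²/(4 × 0.0641 × 978) = 0.6991; exp(−0.6991) = 0.4970.
C = 0.3508 × 0.4970 = 0.174 kg/m³.

0.174 kg/m³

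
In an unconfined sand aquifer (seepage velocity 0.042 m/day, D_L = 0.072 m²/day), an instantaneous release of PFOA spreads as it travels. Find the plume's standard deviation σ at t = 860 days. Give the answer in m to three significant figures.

Dispersive spreading gives a Gaussian with σ² = 2Dt; advection only shifts the center.
σ = √(2 × 0.072 × 860) = 11.1 m.

11.1 m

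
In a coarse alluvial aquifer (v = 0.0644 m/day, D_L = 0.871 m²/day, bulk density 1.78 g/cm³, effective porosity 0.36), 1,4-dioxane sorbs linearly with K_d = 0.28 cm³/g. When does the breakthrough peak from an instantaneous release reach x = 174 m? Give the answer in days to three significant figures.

Retardation factor R = 1 + ρ_b·K_d/n = 1 + 1.78 × 0.28/0.36 = 2.384.
Sorption retards both mechanisms: v_R = v/R = 0.02701 m/day, D_R = D/R = 0.3654 m²/day.
Peak time from v_R²t² + 2D_R t − x² = 0: t = (√(D_R² + v_R²x²) − D_R)/v_R².
√(D_R² + v_R²x²) = √(0.3654² + 0.02701² × 174²) = 4.714; v_R² = 0.0007295.
t = (4.714 − 0.3654)/0.0007295 = 5960 days.

5960 days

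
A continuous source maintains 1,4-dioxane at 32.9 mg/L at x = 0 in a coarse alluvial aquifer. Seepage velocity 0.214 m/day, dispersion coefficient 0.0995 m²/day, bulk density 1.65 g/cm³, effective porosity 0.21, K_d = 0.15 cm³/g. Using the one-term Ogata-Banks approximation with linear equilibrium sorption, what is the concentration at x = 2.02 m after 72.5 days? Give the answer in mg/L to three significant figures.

Retardation factor R = 1 + ρ_b·K_d/n = 1 + 1.65 × 0.15/0.21 = 2.179.
Sorption retards both mechanisms: v_R = v/R = 0.09821 m/day, D_R = D/R = 0.04566 m²/day.
v_R·t = 0.09821 × 72.5 = 7.120225 m; 2√(D_R t) = 3.639 m; argument = (2.02 − 7.120225)/3.639 = -1.402.
C = C₀ × ½·erfc(-1.402) = 32.9 × 0.9763 = 32.1 mg/L.

32.1 mg/L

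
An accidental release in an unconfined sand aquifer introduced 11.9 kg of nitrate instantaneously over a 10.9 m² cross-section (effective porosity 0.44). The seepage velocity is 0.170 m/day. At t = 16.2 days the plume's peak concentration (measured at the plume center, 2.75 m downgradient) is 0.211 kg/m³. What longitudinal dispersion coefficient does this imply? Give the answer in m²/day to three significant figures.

At the plume center C_max = M/(n_e·A·√(4πDt)), so D = M²/(4πt·(n_e·A·C_max)²).
n_e·A·C_max = 0.44 × 10.9 × 0.211 = 1.012 kg/m.
D = 11.9²/(4π × 16.2 × 1.012²) = 0.679 m²/day.

0.679 m²/day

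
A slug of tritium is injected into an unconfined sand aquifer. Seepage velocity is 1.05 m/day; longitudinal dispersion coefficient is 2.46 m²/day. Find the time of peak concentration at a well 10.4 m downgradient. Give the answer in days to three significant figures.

For the 1D instantaneous-source solution, setting ∂C/∂t = 0 at fixed x gives v²t² + 2Dt − x² = 0, so t = (√(D² + v²x²) − D)/v².
√(D² + v²x²) = √(2.46² + 1.05² × 10.4²) = 11.19; v² = 1.1025.
t = (11.19 − 2.46)/1.1025 = 7.92 days (vs. the pure-advection estimate x/v = 9.90 d).

7.92 days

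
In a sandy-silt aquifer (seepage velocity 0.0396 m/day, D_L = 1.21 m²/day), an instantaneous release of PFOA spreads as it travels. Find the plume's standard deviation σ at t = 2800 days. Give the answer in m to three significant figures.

82.3 m

Dispersive spreading gives a Gaussian with σ² = 2Dt; advection only shifts the center.
σ = √(2 × 1.21 × 2800) = 82.3 m.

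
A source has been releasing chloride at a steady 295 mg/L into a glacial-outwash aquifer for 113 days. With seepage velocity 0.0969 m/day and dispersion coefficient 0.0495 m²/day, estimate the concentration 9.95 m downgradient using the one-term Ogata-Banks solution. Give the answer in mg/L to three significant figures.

For a continuous step input, C/C₀ ≈ ½·erfc((x−vt)/(2√(Dt))).
vt = 0.0969 × 113 = 10.9497 m and 2√(Dt) = 2√(0.0495 × 113) = 4.730 m.
Argument (x−vt)/(2√(Dt)) = (9.95 − 10.9497)/4.730 = -0.2114; ½·erfc(-0.2114) = 0.6175.
C = 295 × 0.6175 = 182 mg/L.

182 mg/L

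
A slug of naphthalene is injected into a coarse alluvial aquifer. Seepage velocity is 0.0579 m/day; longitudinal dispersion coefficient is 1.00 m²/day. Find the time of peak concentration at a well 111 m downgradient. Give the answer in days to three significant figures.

For the 1D instantaneous-source solution, setting ∂C/∂t = 0 at fixed x gives v²t² + 2Dt − x² = 0, so t = (√(D² + v²x²) − D)/v².
√(D² + v²x²) = √(1.00² + 0.0579² × 111²) = 6.504; v² = 0.00335241.
t = (6.504 − 1.00)/0.00335241 = 1640 days (vs. the pure-advection estimate x/v = 1920 d).

1640 days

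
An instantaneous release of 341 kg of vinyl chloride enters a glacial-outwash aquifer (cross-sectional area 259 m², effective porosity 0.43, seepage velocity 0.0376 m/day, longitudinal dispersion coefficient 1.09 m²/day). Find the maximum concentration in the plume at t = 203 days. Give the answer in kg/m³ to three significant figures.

The peak of an instantaneous 1D plume sits at x = vt; there the Gaussian factor is 1 and C_max = M/(n_e·A·√(4πDt)), where n_e·A is the pore area the mass is dissolved in.
√(4πDt) = √(4π × 1.09 × 203) = 52.73 m, so C_max = 341/(0.43 × 259 × 52.73) = 0.0581 kg/m³.

0.0581 kg/m³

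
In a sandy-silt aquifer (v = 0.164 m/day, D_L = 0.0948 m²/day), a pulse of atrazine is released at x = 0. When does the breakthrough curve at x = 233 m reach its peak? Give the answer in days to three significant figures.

1420 days

For the 1D instantaneous-source solution, setting ∂C/∂t = 0 at fixed x gives v²t² + 2Dt − x² = 0, so t = (√(D² + v²x²) − D)/v².
√(D² + v²x²) = √(0.0948² + 0.164² × 233²) = 38.21; v² = 0.026896.
t = (38.21 − 0.0948)/0.026896 = 1420 days (vs. the pure-advection estimate x/v = 1420 d).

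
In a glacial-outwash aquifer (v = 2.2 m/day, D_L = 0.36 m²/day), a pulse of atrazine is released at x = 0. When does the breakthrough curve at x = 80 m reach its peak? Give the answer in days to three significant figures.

36.3 days

For the 1D instantaneous-source solution, setting ∂C/∂t = 0 at fixed x gives v²t² + 2Dt − x² = 0, so t = (√(D² + v²x²) − D)/v².
√(D² + v²x²) = √(0.36² + 2.2² × 80²) = 176.0; v² = 4.84.
t = (176.0 − 0.36)/4.84 = 36.3 days (vs. the pure-advection estimate x/v = 36.4 d).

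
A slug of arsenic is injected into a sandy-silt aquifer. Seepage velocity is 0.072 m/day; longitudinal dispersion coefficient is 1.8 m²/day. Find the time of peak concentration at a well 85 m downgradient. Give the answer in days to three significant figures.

For the 1D instantaneous-source solution, setting ∂C/∂t = 0 at fixed x gives v²t² + 2Dt − x² = 0, so t = (√(D² + v²x²) − D)/v².
√(D² + v²x²) = √(1.8² + 0.072² × 85²) = 6.379; v² = 0.005184.
t = (6.379 − 1.8)/0.005184 = 883 days (vs. the pure-advection estimate x/v = 1180 d).

883 days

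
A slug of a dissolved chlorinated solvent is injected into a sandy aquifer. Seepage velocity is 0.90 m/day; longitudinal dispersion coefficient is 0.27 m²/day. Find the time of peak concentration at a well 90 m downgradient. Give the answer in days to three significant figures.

99.7 days

For the 1D instantaneous-source solution, setting ∂C/∂t = 0 at fixed x gives v²t² + 2Dt − x² = 0, so t = (√(D² + v²x²) − D)/v².
√(D² + v²x²) = √(0.27² + 0.90² × 90²) = 81.00; v² = 0.81.
t = (81.00 − 0.27)/0.81 = 99.7 days (vs. the pure-advection estimate x/v = 100 d).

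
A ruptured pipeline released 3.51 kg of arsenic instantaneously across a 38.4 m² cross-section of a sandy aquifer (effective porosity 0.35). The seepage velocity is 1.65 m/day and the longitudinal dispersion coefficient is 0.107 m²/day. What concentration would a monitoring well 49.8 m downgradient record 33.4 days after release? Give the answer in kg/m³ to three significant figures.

0.00542 kg/m³

For an instantaneous plane source, C(x,t) = M/(n_e·A·√(4πDt)) · exp(−(x−vt)²/(4Dt)), with n_e·A the pore (flow) area.
Plume center vt = 1.65 × 33.4 = 55.11 m, so the well at 49.8 m is 5.31 m upgradient of the peak.
√(4πDt) = 6.701 m, giving peak height M/(n_e·A·√(4πDt)) = 3.51/(0.35 × 38.4 × 6.701) = 0.03897 kg/m³.
(x−vt)²/(4Dt) = (-5.31)²/(4 × 0.107 × 33.4) = 1.972; exp(−1.972) = 0.1392.
C = 0.03897 × 0.1392 = 0.00542 kg/m³.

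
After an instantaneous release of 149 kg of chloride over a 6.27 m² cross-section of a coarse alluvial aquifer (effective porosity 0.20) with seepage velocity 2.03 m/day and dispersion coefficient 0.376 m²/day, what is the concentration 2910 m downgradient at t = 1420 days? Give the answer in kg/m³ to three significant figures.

For an instantaneous plane source, C(x,t) = M/(n_e·A·√(4πDt)) · exp(−(x−vt)²/(4Dt)), with n_e·A the pore (flow) area.
Plume center vt = 2.03 × 1420 = 2882.6 m, so the well at 2910 m is 27.4 m downgradient of the peak.
√(4πDt) = 81.91 m, giving peak height M/(n_e·A·√(4πDt)) = 149/(0.20 × 6.27 × 81.91) = 1.451 kg/m³.
(x−vt)²/(4Dt) = (27.4)²/(4 × 0.376 × 1420) = 0.3515; exp(−0.3515) = 0.7036.
C = 1.451 × 0.7036 = 1.02 kg/m³.

1.02 kg/m³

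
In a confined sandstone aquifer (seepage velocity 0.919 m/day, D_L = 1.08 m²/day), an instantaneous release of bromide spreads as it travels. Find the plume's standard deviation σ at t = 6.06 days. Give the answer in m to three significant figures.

Dispersive spreading gives a Gaussian with σ² = 2Dt; advection only shifts the center.
σ = √(2 × 1.08 × 6.06) = 3.62 m.

3.62 m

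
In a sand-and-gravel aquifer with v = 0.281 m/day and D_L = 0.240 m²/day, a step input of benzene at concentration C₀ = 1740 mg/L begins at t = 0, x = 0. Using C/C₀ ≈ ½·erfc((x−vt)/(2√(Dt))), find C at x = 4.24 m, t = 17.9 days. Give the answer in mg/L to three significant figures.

1050 mg/L

For a continuous step input, C/C₀ ≈ ½·erfc((x−vt)/(2√(Dt))).
vt = 0.281 × 17.9 = 5.0299 m and 2√(Dt) = 2√(0.240 × 17.9) = 4.145 m.
Argument (x−vt)/(2√(Dt)) = (4.24 − 5.0299)/4.145 = -0.1906; ½·erfc(-0.1906) = 0.6062.
C = 1740 × 0.6062 = 1050 mg/L.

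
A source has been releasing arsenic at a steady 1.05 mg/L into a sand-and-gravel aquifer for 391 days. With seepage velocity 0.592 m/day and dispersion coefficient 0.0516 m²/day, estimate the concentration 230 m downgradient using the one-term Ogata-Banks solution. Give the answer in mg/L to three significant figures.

For a continuous step input, C/C₀ ≈ ½·erfc((x−vt)/(2√(Dt))).
vt = 0.592 × 391 = 231.472 m and 2√(Dt) = 2√(0.0516 × 391) = 8.983 m.
Argument (x−vt)/(2√(Dt)) = (230 − 231.472)/8.983 = -0.1639; ½·erfc(-0.1639) = 0.5916.
C = 1.05 × 0.5916 = 0.621 mg/L.

0.621 mg/L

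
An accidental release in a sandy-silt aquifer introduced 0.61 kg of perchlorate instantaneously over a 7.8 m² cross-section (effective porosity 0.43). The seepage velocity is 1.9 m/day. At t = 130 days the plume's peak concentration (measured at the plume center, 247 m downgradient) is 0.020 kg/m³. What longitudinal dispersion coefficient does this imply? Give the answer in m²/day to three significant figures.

At the plume center C_max = M/(n_e·A·√(4πDt)), so D = M²/(4πt·(n_e·A·C_max)²).
n_e·A·C_max = 0.43 × 7.8 × 0.020 = 0.06708 kg/m.
D = 0.61²/(4π × 130 × 0.06708²) = 0.0506 m²/day.

0.0506 m²/day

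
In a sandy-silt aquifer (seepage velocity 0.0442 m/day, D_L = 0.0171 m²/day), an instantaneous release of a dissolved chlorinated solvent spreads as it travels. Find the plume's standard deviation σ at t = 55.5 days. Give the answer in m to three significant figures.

1.38 m

Dispersive spreading gives a Gaussian with σ² = 2Dt; advection only shifts the center.
σ = √(2 × 0.0171 × 55.5) = 1.38 m.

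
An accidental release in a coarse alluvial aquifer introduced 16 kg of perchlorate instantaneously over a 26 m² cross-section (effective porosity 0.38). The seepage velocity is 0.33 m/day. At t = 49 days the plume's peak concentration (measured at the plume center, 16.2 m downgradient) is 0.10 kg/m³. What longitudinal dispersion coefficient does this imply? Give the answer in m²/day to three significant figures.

At the plume center C_max = M/(n_e·A·√(4πDt)), so D = M²/(4πt·(n_e·A·C_max)²).
n_e·A·C_max = 0.38 × 26 × 0.10 = 0.9880 kg/m.
D = 16²/(4π × 49 × 0.9880²) = 0.426 m²/day.

0.426 m²/day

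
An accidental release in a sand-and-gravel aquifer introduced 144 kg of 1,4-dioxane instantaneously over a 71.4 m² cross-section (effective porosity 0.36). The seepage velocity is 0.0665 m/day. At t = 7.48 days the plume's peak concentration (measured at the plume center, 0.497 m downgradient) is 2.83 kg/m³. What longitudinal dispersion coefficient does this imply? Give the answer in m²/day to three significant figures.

0.0417 m²/day

At the plume center C_max = M/(n_e·A·√(4πDt)), so D = M²/(4πt·(n_e·A·C_max)²).
n_e·A·C_max = 0.36 × 71.4 × 2.83 = 72.74 kg/m.
D = 144²/(4π × 7.48 × 72.74²) = 0.0417 m²/day.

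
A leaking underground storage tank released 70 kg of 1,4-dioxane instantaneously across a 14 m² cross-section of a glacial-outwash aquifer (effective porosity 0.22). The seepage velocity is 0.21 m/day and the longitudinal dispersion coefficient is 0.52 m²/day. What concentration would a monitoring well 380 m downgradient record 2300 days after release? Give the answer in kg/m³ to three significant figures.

0.0202 kg/m³

For an instantaneous plane source, C(x,t) = M/(n_e·A·√(4πDt)) · exp(−(x−vt)²/(4Dt)), with n_e·A the pore (flow) area.
Plume center vt = 0.21 × 2300 = 483 m, so the well at 380 m is 103 m upgradient of the peak.
√(4πDt) = 122.6 m, giving peak height M/(n_e·A·√(4πDt)) = 70/(0.22 × 14 × 122.6) = 0.1854 kg/m³.
(x−vt)²/(4Dt) = (-103)²/(4 × 0.52 × 2300) = 2.218; exp(−2.218) = 0.1088.
C = 0.1854 × 0.1088 = 0.0202 kg/m³.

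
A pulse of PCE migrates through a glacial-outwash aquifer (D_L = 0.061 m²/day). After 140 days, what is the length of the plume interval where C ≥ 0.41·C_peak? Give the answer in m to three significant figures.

The plume is Gaussian with σ = √(2Dt) = √(2 × 0.061 × 140) = 4.133 m.
C/C_peak = exp(−Δx²/(2σ²)) = 0.41 ⇒ Δx = σ·√(−2 ln 0.41) = 4.133 × 1.335 = 5.518 m.
Width = 2Δx = 11.0 m.

11.0 m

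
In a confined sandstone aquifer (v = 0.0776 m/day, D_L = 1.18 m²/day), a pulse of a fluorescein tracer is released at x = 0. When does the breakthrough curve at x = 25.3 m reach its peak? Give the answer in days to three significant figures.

184 days

For the 1D instantaneous-source solution, setting ∂C/∂t = 0 at fixed x gives v²t² + 2Dt − x² = 0, so t = (√(D² + v²x²) − D)/v².
√(D² + v²x²) = √(1.18² + 0.0776² × 25.3²) = 2.291; v² = 0.00602176.
t = (2.291 − 1.18)/0.00602176 = 184 days (vs. the pure-advection estimate x/v = 326 d).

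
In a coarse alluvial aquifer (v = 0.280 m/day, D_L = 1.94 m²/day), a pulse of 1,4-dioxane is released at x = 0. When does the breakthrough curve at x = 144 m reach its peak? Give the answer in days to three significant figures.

490 days

For the 1D instantaneous-source solution, setting ∂C/∂t = 0 at fixed x gives v²t² + 2Dt − x² = 0, so t = (√(D² + v²x²) − D)/v².
√(D² + v²x²) = √(1.94² + 0.280² × 144²) = 40.37; v² = 0.0784.
t = (40.37 − 1.94)/0.0784 = 490 days (vs. the pure-advection estimate x/v = 514 d).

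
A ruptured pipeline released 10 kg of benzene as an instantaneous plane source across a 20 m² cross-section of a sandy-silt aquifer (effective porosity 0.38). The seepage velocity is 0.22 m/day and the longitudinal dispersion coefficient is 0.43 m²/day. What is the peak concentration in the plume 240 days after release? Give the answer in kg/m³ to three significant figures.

0.0365 kg/m³

The peak of an instantaneous 1D plume sits at x = vt; there the Gaussian factor is 1 and C_max = M/(n_e·A·√(4πDt)), where n_e·A is the pore area the mass is dissolved in.
√(4πDt) = √(4π × 0.43 × 240) = 36.01 m, so C_max = 10/(0.38 × 20 × 36.01) = 0.0365 kg/m³.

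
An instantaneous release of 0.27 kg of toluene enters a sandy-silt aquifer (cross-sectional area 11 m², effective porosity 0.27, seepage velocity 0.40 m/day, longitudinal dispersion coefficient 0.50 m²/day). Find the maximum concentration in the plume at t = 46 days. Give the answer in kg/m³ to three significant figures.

0.00535 kg/m³

The peak of an instantaneous 1D plume sits at x = vt; there the Gaussian factor is 1 and C_max = M/(n_e·A·√(4πDt)), where n_e·A is the pore area the mass is dissolved in.
√(4πDt) = √(4π × 0.50 × 46) = 17.00 m, so C_max = 0.27/(0.27 × 11 × 17.00) = 0.00535 kg/m³.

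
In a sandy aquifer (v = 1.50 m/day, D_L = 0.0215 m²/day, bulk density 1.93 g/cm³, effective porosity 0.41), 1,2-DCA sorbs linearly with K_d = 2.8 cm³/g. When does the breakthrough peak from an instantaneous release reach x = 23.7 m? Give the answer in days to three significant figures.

Retardation factor R = 1 + ρ_b·K_d/n = 1 + 1.93 × 2.8/0.41 = 14.18.
Sorption retards both mechanisms: v_R = v/R = 0.1058 m/day, D_R = D/R = 0.001516 m²/day.
Peak time from v_R²t² + 2D_R t − x² = 0: t = (√(D_R² + v_R²x²) − D_R)/v_R².
√(D_R² + v_R²x²) = √(0.001516² + 0.1058² × 23.7²) = 2.507; v_R² = 0.01119.
t = (2.507 − 0.001516)/0.01119 = 224 days.

224 days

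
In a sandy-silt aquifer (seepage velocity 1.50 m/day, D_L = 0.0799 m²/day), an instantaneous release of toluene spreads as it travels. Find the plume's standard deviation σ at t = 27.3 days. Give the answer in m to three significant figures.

Dispersive spreading gives a Gaussian with σ² = 2Dt; advection only shifts the center.
σ = √(2 × 0.0799 × 27.3) = 2.09 m.

2.09 m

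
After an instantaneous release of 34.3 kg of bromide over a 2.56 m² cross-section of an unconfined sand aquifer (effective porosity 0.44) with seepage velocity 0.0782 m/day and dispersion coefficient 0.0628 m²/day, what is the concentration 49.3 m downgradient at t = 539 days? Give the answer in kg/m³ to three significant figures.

1.01 kg/m³

For an instantaneous plane source, C(x,t) = M/(n_e·A·√(4πDt)) · exp(−(x−vt)²/(4Dt)), with n_e·A the pore (flow) area.
Plume center vt = 0.0782 × 539 = 42.1498 m, so the well at 49.3 m is 7.1502 m downgradient of the peak.
√(4πDt) = 20.62 m, giving peak height M/(n_e·A·√(4πDt)) = 34.3/(0.44 × 2.56 × 20.62) = 1.477 kg/m³.
(x−vt)²/(4Dt) = (7.1502)²/(4 × 0.0628 × 539) = 0.3776; exp(−0.3776) = 0.6855.
C = 1.477 × 0.6855 = 1.01 kg/m³.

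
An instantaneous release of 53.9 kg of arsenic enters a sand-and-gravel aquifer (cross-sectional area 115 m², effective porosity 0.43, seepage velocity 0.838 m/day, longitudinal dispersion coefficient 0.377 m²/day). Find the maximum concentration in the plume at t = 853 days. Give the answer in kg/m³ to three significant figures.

0.0171 kg/m³

The peak of an instantaneous 1D plume sits at x = vt; there the Gaussian factor is 1 and C_max = M/(n_e·A·√(4πDt)), where n_e·A is the pore area the mass is dissolved in.
√(4πDt) = √(4π × 0.377 × 853) = 63.57 m, so C_max = 53.9/(0.43 × 115 × 63.57) = 0.0171 kg/m³.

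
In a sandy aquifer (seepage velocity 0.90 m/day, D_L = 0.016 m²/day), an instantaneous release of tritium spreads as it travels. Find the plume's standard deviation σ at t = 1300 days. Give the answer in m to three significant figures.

6.45 m

Dispersive spreading gives a Gaussian with σ² = 2Dt; advection only shifts the center.
σ = √(2 × 0.016 × 1300) = 6.45 m.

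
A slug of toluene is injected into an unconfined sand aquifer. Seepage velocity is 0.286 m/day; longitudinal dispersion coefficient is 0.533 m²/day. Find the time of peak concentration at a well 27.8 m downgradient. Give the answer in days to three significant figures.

90.9 days

For the 1D instantaneous-source solution, setting ∂C/∂t = 0 at fixed x gives v²t² + 2Dt − x² = 0, so t = (√(D² + v²x²) − D)/v².
√(D² + v²x²) = √(0.533² + 0.286² × 27.8²) = 7.969; v² = 0.081796.
t = (7.969 − 0.533)/0.081796 = 90.9 days (vs. the pure-advection estimate x/v = 97.2 d).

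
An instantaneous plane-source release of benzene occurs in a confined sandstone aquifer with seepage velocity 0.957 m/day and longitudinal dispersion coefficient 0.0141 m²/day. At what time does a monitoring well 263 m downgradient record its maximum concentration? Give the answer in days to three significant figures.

275 days

For the 1D instantaneous-source solution, setting ∂C/∂t = 0 at fixed x gives v²t² + 2Dt − x² = 0, so t = (√(D² + v²x²) − D)/v².
√(D² + v²x²) = √(0.0141² + 0.957² × 263²) = 251.7; v² = 0.915849.
t = (251.7 − 0.0141)/0.915849 = 275 days (vs. the pure-advection estimate x/v = 275 d).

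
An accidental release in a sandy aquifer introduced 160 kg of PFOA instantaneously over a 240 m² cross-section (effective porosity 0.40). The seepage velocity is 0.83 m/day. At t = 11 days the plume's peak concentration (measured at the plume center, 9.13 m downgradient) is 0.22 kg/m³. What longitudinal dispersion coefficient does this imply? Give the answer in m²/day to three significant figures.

At the plume center C_max = M/(n_e·A·√(4πDt)), so D = M²/(4πt·(n_e·A·C_max)²).
n_e·A·C_max = 0.40 × 240 × 0.22 = 21.12 kg/m.
D = 160²/(4π × 11 × 21.12²) = 0.415 m²/day.

0.415 m²/day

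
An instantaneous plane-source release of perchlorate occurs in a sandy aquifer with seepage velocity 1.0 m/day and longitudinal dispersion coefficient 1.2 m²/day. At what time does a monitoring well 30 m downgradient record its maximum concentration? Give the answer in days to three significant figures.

For the 1D instantaneous-source solution, setting ∂C/∂t = 0 at fixed x gives v²t² + 2Dt − x² = 0, so t = (√(D² + v²x²) − D)/v².
√(D² + v²x²) = √(1.2² + 1.0² × 30²) = 30.02; v² = 1.
t = (30.02 − 1.2)/1 = 28.8 days (vs. the pure-advection estimate x/v = 30.0 d).

28.8 days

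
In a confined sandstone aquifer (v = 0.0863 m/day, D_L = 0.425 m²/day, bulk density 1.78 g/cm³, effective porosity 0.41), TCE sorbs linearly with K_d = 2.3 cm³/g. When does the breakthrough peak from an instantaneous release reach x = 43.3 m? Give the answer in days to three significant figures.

Retardation factor R = 1 + ρ_b·K_d/n = 1 + 1.78 × 2.3/0.41 = 10.99.
Sorption retards both mechanisms: v_R = v/R = 0.007853 m/day, D_R = D/R = 0.03867 m²/day.
Peak time from v_R²t² + 2D_R t − x² = 0: t = (√(D_R² + v_R²x²) − D_R)/v_R².
√(D_R² + v_R²x²) = √(0.03867² + 0.007853² × 43.3²) = 0.3422; v_R² = 6.167e-05.
t = (0.3422 − 0.03867)/6.167e-05 = 4920 days.

4920 days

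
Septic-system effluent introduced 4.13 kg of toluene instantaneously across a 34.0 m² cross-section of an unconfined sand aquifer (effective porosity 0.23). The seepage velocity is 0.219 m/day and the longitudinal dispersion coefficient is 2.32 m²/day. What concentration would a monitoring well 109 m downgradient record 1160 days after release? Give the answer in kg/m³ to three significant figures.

0.000407 kg/m³

For an instantaneous plane source, C(x,t) = M/(n_e·A·√(4πDt)) · exp(−(x−vt)²/(4Dt)), with n_e·A the pore (flow) area.
Plume center vt = 0.219 × 1160 = 254.04 m, so the well at 109 m is 145.04 m upgradient of the peak.
√(4πDt) = 183.9 m, giving peak height M/(n_e·A·√(4πDt)) = 4.13/(0.23 × 34.0 × 183.9) = 0.002872 kg/m³.
(x−vt)²/(4Dt) = (-145.04)²/(4 × 2.32 × 1160) = 1.954; exp(−1.954) = 0.1417.
C = 0.002872 × 0.1417 = 0.000407 kg/m³.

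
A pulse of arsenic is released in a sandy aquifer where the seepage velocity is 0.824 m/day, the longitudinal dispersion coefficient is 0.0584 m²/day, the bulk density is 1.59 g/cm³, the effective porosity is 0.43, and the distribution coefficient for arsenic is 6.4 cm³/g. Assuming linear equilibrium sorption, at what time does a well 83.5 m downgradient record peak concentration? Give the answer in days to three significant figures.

Retardation factor R = 1 + ρ_b·K_d/n = 1 + 1.59 × 6.4/0.43 = 24.67.
Sorption retards both mechanisms: v_R = v/R = 0.03340 m/day, D_R = D/R = 0.002367 m²/day.
Peak time from v_R²t² + 2D_R t − x² = 0: t = (√(D_R² + v_R²x²) − D_R)/v_R².
√(D_R² + v_R²x²) = √(0.002367² + 0.03340² × 83.5²) = 2.789; v_R² = 0.001116.
t = (2.789 − 0.002367)/0.001116 = 2500 days.

2500 days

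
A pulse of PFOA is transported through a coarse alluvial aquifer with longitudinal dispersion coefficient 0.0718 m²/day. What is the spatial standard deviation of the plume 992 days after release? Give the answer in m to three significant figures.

Dispersive spreading gives a Gaussian with σ² = 2Dt; advection only shifts the center.
σ = √(2 × 0.0718 × 992) = 11.9 m.

11.9 m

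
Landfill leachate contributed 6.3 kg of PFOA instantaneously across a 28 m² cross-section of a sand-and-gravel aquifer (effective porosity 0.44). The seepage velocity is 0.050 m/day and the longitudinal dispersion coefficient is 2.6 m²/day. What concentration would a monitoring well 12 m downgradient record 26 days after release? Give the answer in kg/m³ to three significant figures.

For an instantaneous plane source, C(x,t) = M/(n_e·A·√(4πDt)) · exp(−(x−vt)²/(4Dt)), with n_e·A the pore (flow) area.
Plume center vt = 0.050 × 26 = 1.3 m, so the well at 12 m is 10.7 m downgradient of the peak.
√(4πDt) = 29.15 m, giving peak height M/(n_e·A·√(4πDt)) = 6.3/(0.44 × 28 × 29.15) = 0.01754 kg/m³.
(x−vt)²/(4Dt) = (10.7)²/(4 × 2.6 × 26) = 0.4234; exp(−0.4234) = 0.6548.
C = 0.01754 × 0.6548 = 0.0115 kg/m³.

0.0115 kg/m³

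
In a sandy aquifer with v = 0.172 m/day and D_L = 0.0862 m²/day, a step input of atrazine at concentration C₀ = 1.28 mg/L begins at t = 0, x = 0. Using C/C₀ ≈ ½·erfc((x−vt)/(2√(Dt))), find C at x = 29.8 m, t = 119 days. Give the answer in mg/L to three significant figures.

0.0252 mg/L

For a continuous step input, C/C₀ ≈ ½·erfc((x−vt)/(2√(Dt))).
vt = 0.172 × 119 = 20.468 m and 2√(Dt) = 2√(0.0862 × 119) = 6.406 m.
Argument (x−vt)/(2√(Dt)) = (29.8 − 20.468)/6.406 = 1.457; ½·erfc(1.457) = 0.01967.
C = 1.28 × 0.01967 = 0.0252 mg/L.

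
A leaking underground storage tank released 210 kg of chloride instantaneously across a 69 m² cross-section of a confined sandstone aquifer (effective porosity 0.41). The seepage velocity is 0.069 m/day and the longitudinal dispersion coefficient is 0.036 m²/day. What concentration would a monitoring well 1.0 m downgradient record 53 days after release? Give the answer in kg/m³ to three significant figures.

0.601 kg/m³

For an instantaneous plane source, C(x,t) = M/(n_e·A·√(4πDt)) · exp(−(x−vt)²/(4Dt)), with n_e·A the pore (flow) area.
Plume center vt = 0.069 × 53 = 3.657 m, so the well at 1.0 m is 2.657 m upgradient of the peak.
√(4πDt) = 4.897 m, giving peak height M/(n_e·A·√(4πDt)) = 210/(0.41 × 69 × 4.897) = 1.516 kg/m³.
(x−vt)²/(4Dt) = (-2.657)²/(4 × 0.036 × 53) = 0.9250; exp(−0.9250) = 0.3965.
C = 1.516 × 0.3965 = 0.601 kg/m³.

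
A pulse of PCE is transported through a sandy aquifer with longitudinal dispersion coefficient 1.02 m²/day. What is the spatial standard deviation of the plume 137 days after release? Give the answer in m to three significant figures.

Dispersive spreading gives a Gaussian with σ² = 2Dt; advection only shifts the center.
σ = √(2 × 1.02 × 137) = 16.7 m.

16.7 m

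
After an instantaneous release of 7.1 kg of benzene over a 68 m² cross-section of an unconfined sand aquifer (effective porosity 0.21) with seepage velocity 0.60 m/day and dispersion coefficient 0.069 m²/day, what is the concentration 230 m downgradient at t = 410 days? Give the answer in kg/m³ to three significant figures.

0.00275 kg/m³

For an instantaneous plane source, C(x,t) = M/(n_e·A·√(4πDt)) · exp(−(x−vt)²/(4Dt)), with n_e·A the pore (flow) area.
Plume center vt = 0.60 × 410 = 246 m, so the well at 230 m is 16 m upgradient of the peak.
√(4πDt) = 18.85 m, giving peak height M/(n_e·A·√(4πDt)) = 7.1/(0.21 × 68 × 18.85) = 0.02638 kg/m³.
(x−vt)²/(4Dt) = (-16)²/(4 × 0.069 × 410) = 2.262; exp(−2.262) = 0.1041.
C = 0.02638 × 0.1041 = 0.00275 kg/m³.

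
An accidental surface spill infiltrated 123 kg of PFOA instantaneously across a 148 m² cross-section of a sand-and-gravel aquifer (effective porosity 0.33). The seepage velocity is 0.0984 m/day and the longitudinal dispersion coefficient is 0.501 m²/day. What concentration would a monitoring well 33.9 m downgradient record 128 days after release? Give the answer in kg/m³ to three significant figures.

0.0151 kg/m³

For an instantaneous plane source, C(x,t) = M/(n_e·A·√(4πDt)) · exp(−(x−vt)²/(4Dt)), with n_e·A the pore (flow) area.
Plume center vt = 0.0984 × 128 = 12.5952 m, so the well at 33.9 m is 21.3048 m downgradient of the peak.
√(4πDt) = 28.39 m, giving peak height M/(n_e·A·√(4πDt)) = 123/(0.33 × 148 × 28.39) = 0.08871 kg/m³.
(x−vt)²/(4Dt) = (21.3048)²/(4 × 0.501 × 128) = 1.769; exp(−1.769) = 0.1705.
C = 0.08871 × 0.1705 = 0.0151 kg/m³.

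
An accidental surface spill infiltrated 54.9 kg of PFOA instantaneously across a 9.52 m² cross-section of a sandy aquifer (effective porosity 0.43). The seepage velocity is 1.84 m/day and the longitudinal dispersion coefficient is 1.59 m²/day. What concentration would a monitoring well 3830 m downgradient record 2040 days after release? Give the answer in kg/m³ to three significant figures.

For an instantaneous plane source, C(x,t) = M/(n_e·A·√(4πDt)) · exp(−(x−vt)²/(4Dt)), with n_e·A the pore (flow) area.
Plume center vt = 1.84 × 2040 = 3753.6 m, so the well at 3830 m is 76.4 m downgradient of the peak.
√(4πDt) = 201.9 m, giving peak height M/(n_e·A·√(4πDt)) = 54.9/(0.43 × 9.52 × 201.9) = 0.06642 kg/m³.
(x−vt)²/(4Dt) = (76.4)²/(4 × 1.59 × 2040) = 0.4499; exp(−0.4499) = 0.6377.
C = 0.06642 × 0.6377 = 0.0424 kg/m³.

0.0424 kg/m³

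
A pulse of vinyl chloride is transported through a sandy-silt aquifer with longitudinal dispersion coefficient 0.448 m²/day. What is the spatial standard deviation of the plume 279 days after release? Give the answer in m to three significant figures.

15.8 m

Dispersive spreading gives a Gaussian with σ² = 2Dt; advection only shifts the center.
σ = √(2 × 0.448 × 279) = 15.8 m.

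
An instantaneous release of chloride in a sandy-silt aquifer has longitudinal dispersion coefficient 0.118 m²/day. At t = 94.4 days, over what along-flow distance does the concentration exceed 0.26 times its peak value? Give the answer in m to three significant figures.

15.5 m

The plume is Gaussian with σ = √(2Dt) = √(2 × 0.118 × 94.4) = 4.720 m.
C/C_peak = exp(−Δx²/(2σ²)) = 0.26 ⇒ Δx = σ·√(−2 ln 0.26) = 4.720 × 1.641 = 7.746 m.
Width = 2Δx = 15.5 m.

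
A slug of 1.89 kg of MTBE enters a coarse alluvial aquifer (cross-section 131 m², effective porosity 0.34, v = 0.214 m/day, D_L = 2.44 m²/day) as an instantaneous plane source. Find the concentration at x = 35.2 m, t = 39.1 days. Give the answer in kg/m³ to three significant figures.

For an instantaneous plane source, C(x,t) = M/(n_e·A·√(4πDt)) · exp(−(x−vt)²/(4Dt)), with n_e·A the pore (flow) area.
Plume center vt = 0.214 × 39.1 = 8.3674 m, so the well at 35.2 m is 26.8326 m downgradient of the peak.
√(4πDt) = 34.62 m, giving peak height M/(n_e·A·√(4πDt)) = 1.89/(0.34 × 131 × 34.62) = 0.001226 kg/m³.
(x−vt)²/(4Dt) = (26.8326)²/(4 × 2.44 × 39.1) = 1.887; exp(−1.887) = 0.1515.
C = 0.001226 × 0.1515 = 0.000186 kg/m³.

0.000186 kg/m³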